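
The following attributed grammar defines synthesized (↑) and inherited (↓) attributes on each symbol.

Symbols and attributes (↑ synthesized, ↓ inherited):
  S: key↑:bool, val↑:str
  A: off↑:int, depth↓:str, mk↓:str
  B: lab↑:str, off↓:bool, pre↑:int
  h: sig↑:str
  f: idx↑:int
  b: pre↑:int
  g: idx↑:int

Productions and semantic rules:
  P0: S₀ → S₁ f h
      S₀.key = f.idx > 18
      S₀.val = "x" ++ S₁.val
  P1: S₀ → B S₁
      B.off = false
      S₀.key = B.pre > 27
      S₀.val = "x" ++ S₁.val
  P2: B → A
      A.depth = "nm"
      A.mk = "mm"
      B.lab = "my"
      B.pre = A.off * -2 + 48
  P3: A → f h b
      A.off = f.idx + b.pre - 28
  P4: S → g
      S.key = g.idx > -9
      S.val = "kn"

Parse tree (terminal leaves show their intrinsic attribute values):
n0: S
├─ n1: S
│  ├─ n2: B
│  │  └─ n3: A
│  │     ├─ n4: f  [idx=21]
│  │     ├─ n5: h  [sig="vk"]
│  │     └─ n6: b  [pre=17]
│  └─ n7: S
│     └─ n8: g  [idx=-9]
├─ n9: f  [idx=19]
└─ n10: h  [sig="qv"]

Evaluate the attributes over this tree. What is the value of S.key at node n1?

true

1. n2.off = false  [false]
2. n3.depth = "nm"  ["nm"]
3. n3.mk = "mm"  ["mm"]
4. n4.idx = 21  [terminal]
5. n5.sig = "vk"  [terminal]
6. n6.pre = 17  [terminal]
7. n3.off = 10  [f.idx + b.pre - 28]
8. n2.lab = "my"  ["my"]
9. n2.pre = 28  [A.off * -2 + 48]
10. n8.idx = -9  [terminal]
11. n7.key = false  [g.idx > -9]
12. n7.val = "kn"  ["kn"]
13. n1.key = true  [B.pre > 27]
14. n1.val = "xkn"  ["x" ++ S₁.val]
15. n9.idx = 19  [terminal]
16. n10.sig = "qv"  [terminal]
17. n0.key = true  [f.idx > 18]
18. n0.val = "xxkn"  ["x" ++ S₁.val]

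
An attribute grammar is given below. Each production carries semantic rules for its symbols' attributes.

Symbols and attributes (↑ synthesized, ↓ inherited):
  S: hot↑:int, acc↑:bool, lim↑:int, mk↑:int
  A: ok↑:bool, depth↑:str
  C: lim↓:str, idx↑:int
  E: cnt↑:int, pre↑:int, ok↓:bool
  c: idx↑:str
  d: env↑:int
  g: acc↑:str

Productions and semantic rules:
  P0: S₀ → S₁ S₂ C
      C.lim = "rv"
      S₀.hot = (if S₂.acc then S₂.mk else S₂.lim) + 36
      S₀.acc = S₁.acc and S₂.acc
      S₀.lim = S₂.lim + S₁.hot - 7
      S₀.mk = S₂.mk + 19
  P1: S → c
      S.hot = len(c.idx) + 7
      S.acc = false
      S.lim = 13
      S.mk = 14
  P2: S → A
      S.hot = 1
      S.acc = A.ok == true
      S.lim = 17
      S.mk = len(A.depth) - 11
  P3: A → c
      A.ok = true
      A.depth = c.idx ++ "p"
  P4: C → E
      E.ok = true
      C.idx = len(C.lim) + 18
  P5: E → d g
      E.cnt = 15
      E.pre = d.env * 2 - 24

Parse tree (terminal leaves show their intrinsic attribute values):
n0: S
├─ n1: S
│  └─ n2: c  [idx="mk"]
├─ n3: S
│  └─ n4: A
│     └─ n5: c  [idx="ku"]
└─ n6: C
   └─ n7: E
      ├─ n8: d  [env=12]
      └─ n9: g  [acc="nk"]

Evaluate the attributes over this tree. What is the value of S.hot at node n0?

1. n2.idx = "mk"  [terminal]
2. n1.hot = 9  [len(c.idx) + 7]
3. n1.acc = false  [false]
4. n1.lim = 13  [13]
5. n1.mk = 14  [14]
6. n5.idx = "ku"  [terminal]
7. n4.ok = true  [true]
8. n4.depth = "kup"  [c.idx ++ "p"]
9. n3.hot = 1  [1]
10. n3.acc = true  [A.ok == true]
11. n3.lim = 17  [17]
12. n3.mk = -8  [len(A.depth) - 11]
13. n6.lim = "rv"  ["rv"]
14. n7.ok = true  [true]
15. n8.env = 12  [terminal]
16. n9.acc = "nk"  [terminal]
17. n7.cnt = 15  [15]
18. n7.pre = 0  [d.env * 2 - 24]
19. n6.idx = 20  [len(C.lim) + 18]
20. n0.hot = 28  [(if S₂.acc then S₂.mk else S₂.lim) + 36]
21. n0.acc = false  [S₁.acc and S₂.acc]
22. n0.lim = 19  [S₂.lim + S₁.hot - 7]
23. n0.mk = 11  [S₂.mk + 19]

28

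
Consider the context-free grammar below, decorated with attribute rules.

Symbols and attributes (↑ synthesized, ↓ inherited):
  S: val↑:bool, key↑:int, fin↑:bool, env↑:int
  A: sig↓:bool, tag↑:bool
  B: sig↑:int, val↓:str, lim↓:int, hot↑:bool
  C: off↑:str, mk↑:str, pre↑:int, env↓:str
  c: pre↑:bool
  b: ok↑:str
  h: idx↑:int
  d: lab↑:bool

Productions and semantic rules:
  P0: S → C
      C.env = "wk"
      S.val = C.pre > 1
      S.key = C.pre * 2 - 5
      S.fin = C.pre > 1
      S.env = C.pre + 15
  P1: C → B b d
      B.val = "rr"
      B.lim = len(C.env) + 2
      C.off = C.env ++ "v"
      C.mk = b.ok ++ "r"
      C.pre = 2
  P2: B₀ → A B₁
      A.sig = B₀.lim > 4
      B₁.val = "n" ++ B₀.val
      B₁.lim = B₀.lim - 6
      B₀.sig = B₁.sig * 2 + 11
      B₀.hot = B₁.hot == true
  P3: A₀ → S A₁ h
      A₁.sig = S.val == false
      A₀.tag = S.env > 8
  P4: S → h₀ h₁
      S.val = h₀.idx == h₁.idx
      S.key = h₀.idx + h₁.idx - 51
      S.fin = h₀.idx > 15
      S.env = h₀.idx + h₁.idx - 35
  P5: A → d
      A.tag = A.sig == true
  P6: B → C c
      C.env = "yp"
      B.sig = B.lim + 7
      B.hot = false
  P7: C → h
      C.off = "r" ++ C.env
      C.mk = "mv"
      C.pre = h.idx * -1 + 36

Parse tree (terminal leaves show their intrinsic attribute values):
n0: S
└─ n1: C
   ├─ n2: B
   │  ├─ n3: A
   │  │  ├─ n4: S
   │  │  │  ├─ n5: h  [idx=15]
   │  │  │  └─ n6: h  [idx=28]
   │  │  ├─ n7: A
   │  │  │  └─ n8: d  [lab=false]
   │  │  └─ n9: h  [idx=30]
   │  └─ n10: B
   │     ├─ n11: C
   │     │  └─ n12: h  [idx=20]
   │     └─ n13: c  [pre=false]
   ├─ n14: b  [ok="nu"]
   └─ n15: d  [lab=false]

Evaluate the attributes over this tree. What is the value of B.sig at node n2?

21

1. n1.env = "wk"  ["wk"]
2. n2.val = "rr"  ["rr"]
3. n2.lim = 4  [len(C.env) + 2]
4. n3.sig = false  [B₀.lim > 4]
5. n5.idx = 15  [terminal]
6. n6.idx = 28  [terminal]
7. n4.val = false  [h₀.idx == h₁.idx]
8. n4.key = -8  [h₀.idx + h₁.idx - 51]
9. n4.fin = false  [h₀.idx > 15]
10. n4.env = 8  [h₀.idx + h₁.idx - 35]
11. n7.sig = true  [S.val == false]
12. n8.lab = false  [terminal]
13. n7.tag = true  [A.sig == true]
14. n9.idx = 30  [terminal]
15. n3.tag = false  [S.env > 8]
16. n10.val = "nrr"  ["n" ++ B₀.val]
17. n10.lim = -2  [B₀.lim - 6]
18. n11.env = "yp"  ["yp"]
19. n12.idx = 20  [terminal]
20. n11.off = "ryp"  ["r" ++ C.env]
21. n11.mk = "mv"  ["mv"]
22. n11.pre = 16  [h.idx * -1 + 36]
23. n13.pre = false  [terminal]
24. n10.sig = 5  [B.lim + 7]
25. n10.hot = false  [false]
26. n2.sig = 21  [B₁.sig * 2 + 11]
27. n2.hot = false  [B₁.hot == true]
28. n14.ok = "nu"  [terminal]
29. n15.lab = false  [terminal]
30. n1.off = "wkv"  [C.env ++ "v"]
31. n1.mk = "nur"  [b.ok ++ "r"]
32. n1.pre = 2  [2]
33. n0.val = true  [C.pre > 1]
34. n0.key = -1  [C.pre * 2 - 5]
35. n0.fin = true  [C.pre > 1]
36. n0.env = 17  [C.pre + 15]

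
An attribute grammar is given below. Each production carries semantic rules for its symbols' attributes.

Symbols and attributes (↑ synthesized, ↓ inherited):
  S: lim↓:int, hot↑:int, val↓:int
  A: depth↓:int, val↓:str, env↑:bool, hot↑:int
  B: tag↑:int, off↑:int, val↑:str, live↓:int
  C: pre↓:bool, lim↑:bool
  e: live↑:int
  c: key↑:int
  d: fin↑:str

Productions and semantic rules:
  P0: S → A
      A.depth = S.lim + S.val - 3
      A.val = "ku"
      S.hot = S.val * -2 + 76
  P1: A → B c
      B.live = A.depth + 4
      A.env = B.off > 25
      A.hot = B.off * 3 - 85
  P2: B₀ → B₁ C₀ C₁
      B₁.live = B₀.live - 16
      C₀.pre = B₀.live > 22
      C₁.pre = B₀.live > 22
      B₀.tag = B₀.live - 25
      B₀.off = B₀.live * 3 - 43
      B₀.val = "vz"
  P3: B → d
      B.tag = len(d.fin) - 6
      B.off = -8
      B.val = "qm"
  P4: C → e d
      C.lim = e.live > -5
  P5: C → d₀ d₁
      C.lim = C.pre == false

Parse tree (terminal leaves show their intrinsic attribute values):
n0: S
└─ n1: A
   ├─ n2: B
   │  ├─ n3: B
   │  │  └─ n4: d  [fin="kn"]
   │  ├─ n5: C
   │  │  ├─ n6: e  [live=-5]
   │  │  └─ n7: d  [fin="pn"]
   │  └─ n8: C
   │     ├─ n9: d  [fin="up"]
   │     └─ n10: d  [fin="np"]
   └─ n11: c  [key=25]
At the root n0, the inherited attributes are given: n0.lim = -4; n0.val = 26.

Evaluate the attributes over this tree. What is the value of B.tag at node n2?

1. n0.lim = -4  [given at root]
2. n0.val = 26  [given at root]
3. n1.depth = 19  [S.lim + S.val - 3]
4. n1.val = "ku"  ["ku"]
5. n2.live = 23  [A.depth + 4]
6. n3.live = 7  [B₀.live - 16]
7. n4.fin = "kn"  [terminal]
8. n3.tag = -4  [len(d.fin) - 6]
9. n3.off = -8  [-8]
10. n3.val = "qm"  ["qm"]
11. n5.pre = true  [B₀.live > 22]
12. n6.live = -5  [terminal]
13. n7.fin = "pn"  [terminal]
14. n5.lim = false  [e.live > -5]
15. n8.pre = true  [B₀.live > 22]
16. n9.fin = "up"  [terminal]
17. n10.fin = "np"  [terminal]
18. n8.lim = false  [C.pre == false]
19. n2.tag = -2  [B₀.live - 25]
20. n2.off = 26  [B₀.live * 3 - 43]
21. n2.val = "vz"  ["vz"]
22. n11.key = 25  [terminal]
23. n1.env = true  [B.off > 25]
24. n1.hot = -7  [B.off * 3 - 85]
25. n0.hot = 24  [S.val * -2 + 76]

-2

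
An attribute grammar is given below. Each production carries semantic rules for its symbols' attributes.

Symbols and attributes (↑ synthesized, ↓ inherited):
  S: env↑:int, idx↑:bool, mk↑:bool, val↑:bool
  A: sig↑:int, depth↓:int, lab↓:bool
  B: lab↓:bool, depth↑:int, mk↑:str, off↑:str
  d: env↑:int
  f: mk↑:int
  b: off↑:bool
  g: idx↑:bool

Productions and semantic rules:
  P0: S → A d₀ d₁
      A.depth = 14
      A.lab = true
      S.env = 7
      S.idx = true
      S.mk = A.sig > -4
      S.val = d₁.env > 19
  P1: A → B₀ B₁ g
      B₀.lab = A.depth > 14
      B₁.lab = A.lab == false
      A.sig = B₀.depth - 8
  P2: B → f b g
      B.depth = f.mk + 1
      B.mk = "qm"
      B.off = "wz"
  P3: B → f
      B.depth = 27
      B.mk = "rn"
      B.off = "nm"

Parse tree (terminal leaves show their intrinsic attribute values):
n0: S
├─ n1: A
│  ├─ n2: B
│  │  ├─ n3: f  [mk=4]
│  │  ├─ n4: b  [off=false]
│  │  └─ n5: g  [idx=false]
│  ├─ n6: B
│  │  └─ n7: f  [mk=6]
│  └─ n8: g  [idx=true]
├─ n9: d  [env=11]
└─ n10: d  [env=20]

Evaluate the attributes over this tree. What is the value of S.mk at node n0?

1. n1.depth = 14  [14]
2. n1.lab = true  [true]
3. n2.lab = false  [A.depth > 14]
4. n3.mk = 4  [terminal]
5. n4.off = false  [terminal]
6. n5.idx = false  [terminal]
7. n2.depth = 5  [f.mk + 1]
8. n2.mk = "qm"  ["qm"]
9. n2.off = "wz"  ["wz"]
10. n6.lab = false  [A.lab == false]
11. n7.mk = 6  [terminal]
12. n6.depth = 27  [27]
13. n6.mk = "rn"  ["rn"]
14. n6.off = "nm"  ["nm"]
15. n8.idx = true  [terminal]
16. n1.sig = -3  [B₀.depth - 8]
17. n9.env = 11  [terminal]
18. n10.env = 20  [terminal]
19. n0.env = 7  [7]
20. n0.idx = true  [true]
21. n0.mk = true  [A.sig > -4]
22. n0.val = true  [d₁.env > 19]

true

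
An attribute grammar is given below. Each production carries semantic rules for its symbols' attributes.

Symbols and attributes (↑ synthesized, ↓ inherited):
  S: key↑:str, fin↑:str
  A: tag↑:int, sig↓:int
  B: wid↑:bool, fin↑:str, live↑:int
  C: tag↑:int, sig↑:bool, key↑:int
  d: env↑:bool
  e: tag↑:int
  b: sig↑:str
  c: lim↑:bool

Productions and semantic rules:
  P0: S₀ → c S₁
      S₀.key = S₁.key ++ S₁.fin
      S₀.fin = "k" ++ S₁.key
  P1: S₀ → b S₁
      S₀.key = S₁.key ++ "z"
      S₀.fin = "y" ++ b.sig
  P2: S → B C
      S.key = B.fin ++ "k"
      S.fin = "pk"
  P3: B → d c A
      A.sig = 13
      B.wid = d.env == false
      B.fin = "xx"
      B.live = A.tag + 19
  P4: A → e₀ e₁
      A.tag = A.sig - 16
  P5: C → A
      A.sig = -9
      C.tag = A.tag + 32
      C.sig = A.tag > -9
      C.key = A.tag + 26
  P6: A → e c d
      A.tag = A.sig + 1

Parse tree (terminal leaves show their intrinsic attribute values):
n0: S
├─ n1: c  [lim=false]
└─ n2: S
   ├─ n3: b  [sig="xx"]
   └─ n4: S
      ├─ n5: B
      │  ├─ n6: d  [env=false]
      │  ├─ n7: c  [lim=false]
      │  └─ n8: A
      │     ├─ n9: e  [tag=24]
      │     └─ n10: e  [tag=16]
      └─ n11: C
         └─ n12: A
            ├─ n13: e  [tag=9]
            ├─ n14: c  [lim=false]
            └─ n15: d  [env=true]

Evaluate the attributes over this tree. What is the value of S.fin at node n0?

1. n1.lim = false  [terminal]
2. n3.sig = "xx"  [terminal]
3. n6.env = false  [terminal]
4. n7.lim = false  [terminal]
5. n8.sig = 13  [13]
6. n9.tag = 24  [terminal]
7. n10.tag = 16  [terminal]
8. n8.tag = -3  [A.sig - 16]
9. n5.wid = true  [d.env == false]
10. n5.fin = "xx"  ["xx"]
11. n5.live = 16  [A.tag + 19]
12. n12.sig = -9  [-9]
13. n13.tag = 9  [terminal]
14. n14.lim = false  [terminal]
15. n15.env = true  [terminal]
16. n12.tag = -8  [A.sig + 1]
17. n11.tag = 24  [A.tag + 32]
18. n11.sig = true  [A.tag > -9]
19. n11.key = 18  [A.tag + 26]
20. n4.key = "xxk"  [B.fin ++ "k"]
21. n4.fin = "pk"  ["pk"]
22. n2.key = "xxkz"  [S₁.key ++ "z"]
23. n2.fin = "yxx"  ["y" ++ b.sig]
24. n0.key = "xxkzyxx"  [S₁.key ++ S₁.fin]
25. n0.fin = "kxxkz"  ["k" ++ S₁.key]

"kxxkz"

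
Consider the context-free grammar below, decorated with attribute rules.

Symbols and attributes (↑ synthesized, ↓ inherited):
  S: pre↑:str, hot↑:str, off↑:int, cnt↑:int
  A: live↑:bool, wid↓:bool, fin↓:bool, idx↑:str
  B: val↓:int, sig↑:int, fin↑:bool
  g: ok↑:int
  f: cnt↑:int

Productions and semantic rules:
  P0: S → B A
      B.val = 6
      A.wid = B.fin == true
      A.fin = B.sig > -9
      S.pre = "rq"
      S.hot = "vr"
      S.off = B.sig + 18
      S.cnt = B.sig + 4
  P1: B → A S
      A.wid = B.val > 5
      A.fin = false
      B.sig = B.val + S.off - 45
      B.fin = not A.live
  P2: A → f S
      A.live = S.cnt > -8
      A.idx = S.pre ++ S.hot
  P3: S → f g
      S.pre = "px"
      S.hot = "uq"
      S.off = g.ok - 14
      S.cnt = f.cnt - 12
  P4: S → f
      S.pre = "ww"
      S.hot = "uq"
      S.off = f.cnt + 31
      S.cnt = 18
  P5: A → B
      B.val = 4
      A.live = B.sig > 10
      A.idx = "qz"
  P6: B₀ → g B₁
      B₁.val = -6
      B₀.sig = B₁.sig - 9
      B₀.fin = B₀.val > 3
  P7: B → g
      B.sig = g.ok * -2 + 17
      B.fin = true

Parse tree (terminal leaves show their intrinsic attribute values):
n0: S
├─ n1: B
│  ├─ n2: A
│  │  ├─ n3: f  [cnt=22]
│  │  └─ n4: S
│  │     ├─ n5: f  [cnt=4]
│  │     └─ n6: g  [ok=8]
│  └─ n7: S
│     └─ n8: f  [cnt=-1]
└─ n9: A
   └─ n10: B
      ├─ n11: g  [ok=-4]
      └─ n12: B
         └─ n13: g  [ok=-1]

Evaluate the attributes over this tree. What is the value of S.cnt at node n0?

-5

1. n1.val = 6  [6]
2. n2.wid = true  [B.val > 5]
3. n2.fin = false  [false]
4. n3.cnt = 22  [terminal]
5. n5.cnt = 4  [terminal]
6. n6.ok = 8  [terminal]
7. n4.pre = "px"  ["px"]
8. n4.hot = "uq"  ["uq"]
9. n4.off = -6  [g.ok - 14]
10. n4.cnt = -8  [f.cnt - 12]
11. n2.live = false  [S.cnt > -8]
12. n2.idx = "pxuq"  [S.pre ++ S.hot]
13. n8.cnt = -1  [terminal]
14. n7.pre = "ww"  ["ww"]
15. n7.hot = "uq"  ["uq"]
16. n7.off = 30  [f.cnt + 31]
17. n7.cnt = 18  [18]
18. n1.sig = -9  [B.val + S.off - 45]
19. n1.fin = true  [not A.live]
20. n9.wid = true  [B.fin == true]
21. n9.fin = false  [B.sig > -9]
22. n10.val = 4  [4]
23. n11.ok = -4  [terminal]
24. n12.val = -6  [-6]
25. n13.ok = -1  [terminal]
26. n12.sig = 19  [g.ok * -2 + 17]
27. n12.fin = true  [true]
28. n10.sig = 10  [B₁.sig - 9]
29. n10.fin = true  [B₀.val > 3]
30. n9.live = false  [B.sig > 10]
31. n9.idx = "qz"  ["qz"]
32. n0.pre = "rq"  ["rq"]
33. n0.hot = "vr"  ["vr"]
34. n0.off = 9  [B.sig + 18]
35. n0.cnt = -5  [B.sig + 4]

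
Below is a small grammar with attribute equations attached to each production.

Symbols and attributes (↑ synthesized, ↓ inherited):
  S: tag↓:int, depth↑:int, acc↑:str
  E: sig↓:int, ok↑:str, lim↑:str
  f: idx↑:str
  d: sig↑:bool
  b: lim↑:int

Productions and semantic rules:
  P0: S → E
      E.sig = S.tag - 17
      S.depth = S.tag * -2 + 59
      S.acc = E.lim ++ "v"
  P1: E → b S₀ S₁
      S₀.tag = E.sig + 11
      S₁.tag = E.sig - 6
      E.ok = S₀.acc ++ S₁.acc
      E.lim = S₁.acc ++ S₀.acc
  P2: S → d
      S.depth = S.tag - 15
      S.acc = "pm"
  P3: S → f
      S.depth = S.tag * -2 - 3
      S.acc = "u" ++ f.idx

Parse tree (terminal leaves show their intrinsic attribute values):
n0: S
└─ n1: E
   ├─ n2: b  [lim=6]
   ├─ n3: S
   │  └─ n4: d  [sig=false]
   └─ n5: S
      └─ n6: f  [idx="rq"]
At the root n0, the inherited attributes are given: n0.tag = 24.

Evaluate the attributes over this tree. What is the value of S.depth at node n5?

-5

1. n0.tag = 24  [given at root]
2. n1.sig = 7  [S.tag - 17]
3. n2.lim = 6  [terminal]
4. n3.tag = 18  [E.sig + 11]
5. n4.sig = false  [terminal]
6. n3.depth = 3  [S.tag - 15]
7. n3.acc = "pm"  ["pm"]
8. n5.tag = 1  [E.sig - 6]
9. n6.idx = "rq"  [terminal]
10. n5.depth = -5  [S.tag * -2 - 3]
11. n5.acc = "urq"  ["u" ++ f.idx]
12. n1.ok = "pmurq"  [S₀.acc ++ S₁.acc]
13. n1.lim = "urqpm"  [S₁.acc ++ S₀.acc]
14. n0.depth = 11  [S.tag * -2 + 59]
15. n0.acc = "urqpmv"  [E.lim ++ "v"]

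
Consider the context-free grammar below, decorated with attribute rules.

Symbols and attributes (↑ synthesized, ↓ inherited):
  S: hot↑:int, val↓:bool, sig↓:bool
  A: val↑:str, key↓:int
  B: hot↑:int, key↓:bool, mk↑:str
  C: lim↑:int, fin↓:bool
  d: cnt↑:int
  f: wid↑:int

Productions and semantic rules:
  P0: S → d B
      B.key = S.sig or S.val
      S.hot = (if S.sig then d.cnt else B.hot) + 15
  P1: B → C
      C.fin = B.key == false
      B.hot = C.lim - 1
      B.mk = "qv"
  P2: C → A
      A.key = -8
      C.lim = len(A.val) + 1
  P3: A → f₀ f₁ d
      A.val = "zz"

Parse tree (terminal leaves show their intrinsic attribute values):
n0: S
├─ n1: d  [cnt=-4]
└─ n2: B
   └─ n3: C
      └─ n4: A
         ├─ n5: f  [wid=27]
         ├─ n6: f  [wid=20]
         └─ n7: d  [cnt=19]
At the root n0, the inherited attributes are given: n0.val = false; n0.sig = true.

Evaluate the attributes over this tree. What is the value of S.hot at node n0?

1. n0.val = false  [given at root]
2. n0.sig = true  [given at root]
3. n1.cnt = -4  [terminal]
4. n2.key = true  [S.sig or S.val]
5. n3.fin = false  [B.key == false]
6. n4.key = -8  [-8]
7. n5.wid = 27  [terminal]
8. n6.wid = 20  [terminal]
9. n7.cnt = 19  [terminal]
10. n4.val = "zz"  ["zz"]
11. n3.lim = 3  [len(A.val) + 1]
12. n2.hot = 2  [C.lim - 1]
13. n2.mk = "qv"  ["qv"]
14. n0.hot = 11  [(if S.sig then d.cnt else B.hot) + 15]

11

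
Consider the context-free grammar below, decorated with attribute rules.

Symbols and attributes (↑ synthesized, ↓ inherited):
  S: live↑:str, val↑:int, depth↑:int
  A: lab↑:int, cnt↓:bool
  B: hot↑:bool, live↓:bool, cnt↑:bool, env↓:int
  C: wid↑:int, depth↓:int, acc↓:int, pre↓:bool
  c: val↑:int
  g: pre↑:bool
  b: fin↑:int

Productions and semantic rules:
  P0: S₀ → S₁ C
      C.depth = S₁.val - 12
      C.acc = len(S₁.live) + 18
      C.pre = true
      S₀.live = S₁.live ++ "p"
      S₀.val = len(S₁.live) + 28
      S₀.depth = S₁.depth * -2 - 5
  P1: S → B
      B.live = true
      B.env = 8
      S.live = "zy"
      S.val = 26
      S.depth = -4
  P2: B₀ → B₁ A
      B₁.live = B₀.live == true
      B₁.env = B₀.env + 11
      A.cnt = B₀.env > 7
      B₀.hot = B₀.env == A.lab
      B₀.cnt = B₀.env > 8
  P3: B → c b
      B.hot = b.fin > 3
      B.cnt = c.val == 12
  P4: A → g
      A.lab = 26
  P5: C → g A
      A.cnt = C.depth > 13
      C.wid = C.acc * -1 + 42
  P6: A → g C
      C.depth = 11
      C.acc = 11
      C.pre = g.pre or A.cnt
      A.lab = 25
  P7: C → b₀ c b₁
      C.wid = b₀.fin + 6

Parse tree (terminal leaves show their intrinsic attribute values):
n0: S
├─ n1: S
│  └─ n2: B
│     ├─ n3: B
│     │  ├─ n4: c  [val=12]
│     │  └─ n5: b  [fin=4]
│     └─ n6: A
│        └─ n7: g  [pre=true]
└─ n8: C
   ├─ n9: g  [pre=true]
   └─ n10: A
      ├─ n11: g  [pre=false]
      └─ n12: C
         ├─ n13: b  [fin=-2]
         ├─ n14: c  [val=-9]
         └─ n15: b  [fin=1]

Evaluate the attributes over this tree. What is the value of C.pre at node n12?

1. n2.live = true  [true]
2. n2.env = 8  [8]
3. n3.live = true  [B₀.live == true]
4. n3.env = 19  [B₀.env + 11]
5. n4.val = 12  [terminal]
6. n5.fin = 4  [terminal]
7. n3.hot = true  [b.fin > 3]
8. n3.cnt = true  [c.val == 12]
9. n6.cnt = true  [B₀.env > 7]
10. n7.pre = true  [terminal]
11. n6.lab = 26  [26]
12. n2.hot = false  [B₀.env == A.lab]
13. n2.cnt = false  [B₀.env > 8]
14. n1.live = "zy"  ["zy"]
15. n1.val = 26  [26]
16. n1.depth = -4  [-4]
17. n8.depth = 14  [S₁.val - 12]
18. n8.acc = 20  [len(S₁.live) + 18]
19. n8.pre = true  [true]
20. n9.pre = true  [terminal]
21. n10.cnt = true  [C.depth > 13]
22. n11.pre = false  [terminal]
23. n12.depth = 11  [11]
24. n12.acc = 11  [11]
25. n12.pre = true  [g.pre or A.cnt]
26. n13.fin = -2  [terminal]
27. n14.val = -9  [terminal]
28. n15.fin = 1  [terminal]
29. n12.wid = 4  [b₀.fin + 6]
30. n10.lab = 25  [25]
31. n8.wid = 22  [C.acc * -1 + 42]
32. n0.live = "zyp"  [S₁.live ++ "p"]
33. n0.val = 30  [len(S₁.live) + 28]
34. n0.depth = 3  [S₁.depth * -2 - 5]

true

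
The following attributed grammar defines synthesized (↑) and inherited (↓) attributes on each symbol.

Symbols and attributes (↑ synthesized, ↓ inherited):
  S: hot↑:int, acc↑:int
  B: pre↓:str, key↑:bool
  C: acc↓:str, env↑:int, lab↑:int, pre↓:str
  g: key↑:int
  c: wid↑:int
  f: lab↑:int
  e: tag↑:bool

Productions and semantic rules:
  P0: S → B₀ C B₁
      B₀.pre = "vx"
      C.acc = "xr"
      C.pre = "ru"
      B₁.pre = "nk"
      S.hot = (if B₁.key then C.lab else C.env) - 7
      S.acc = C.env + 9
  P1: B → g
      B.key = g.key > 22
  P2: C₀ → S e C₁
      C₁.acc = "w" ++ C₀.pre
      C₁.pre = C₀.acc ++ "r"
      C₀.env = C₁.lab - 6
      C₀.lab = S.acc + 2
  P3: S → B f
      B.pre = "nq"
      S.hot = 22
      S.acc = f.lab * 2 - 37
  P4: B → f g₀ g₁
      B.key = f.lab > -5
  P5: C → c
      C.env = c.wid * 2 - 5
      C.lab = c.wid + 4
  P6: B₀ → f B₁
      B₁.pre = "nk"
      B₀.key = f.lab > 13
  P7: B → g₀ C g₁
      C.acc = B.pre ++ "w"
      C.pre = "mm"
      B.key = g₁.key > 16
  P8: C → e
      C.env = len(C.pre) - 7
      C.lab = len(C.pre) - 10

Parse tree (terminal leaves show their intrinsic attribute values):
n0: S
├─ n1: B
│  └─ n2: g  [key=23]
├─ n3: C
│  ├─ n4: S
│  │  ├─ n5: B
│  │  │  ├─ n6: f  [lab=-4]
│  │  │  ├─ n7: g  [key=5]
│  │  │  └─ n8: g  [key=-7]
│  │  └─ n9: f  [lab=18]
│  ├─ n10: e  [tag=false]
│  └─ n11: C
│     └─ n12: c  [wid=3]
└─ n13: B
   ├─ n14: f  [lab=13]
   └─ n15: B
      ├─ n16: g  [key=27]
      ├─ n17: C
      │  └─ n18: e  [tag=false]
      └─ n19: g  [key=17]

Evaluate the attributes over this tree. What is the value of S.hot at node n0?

1. n1.pre = "vx"  ["vx"]
2. n2.key = 23  [terminal]
3. n1.key = true  [g.key > 22]
4. n3.acc = "xr"  ["xr"]
5. n3.pre = "ru"  ["ru"]
6. n5.pre = "nq"  ["nq"]
7. n6.lab = -4  [terminal]
8. n7.key = 5  [terminal]
9. n8.key = -7  [terminal]
10. n5.key = true  [f.lab > -5]
11. n9.lab = 18  [terminal]
12. n4.hot = 22  [22]
13. n4.acc = -1  [f.lab * 2 - 37]
14. n10.tag = false  [terminal]
15. n11.acc = "wru"  ["w" ++ C₀.pre]
16. n11.pre = "xrr"  [C₀.acc ++ "r"]
17. n12.wid = 3  [terminal]
18. n11.env = 1  [c.wid * 2 - 5]
19. n11.lab = 7  [c.wid + 4]
20. n3.env = 1  [C₁.lab - 6]
21. n3.lab = 1  [S.acc + 2]
22. n13.pre = "nk"  ["nk"]
23. n14.lab = 13  [terminal]
24. n15.pre = "nk"  ["nk"]
25. n16.key = 27  [terminal]
26. n17.acc = "nkw"  [B.pre ++ "w"]
27. n17.pre = "mm"  ["mm"]
28. n18.tag = false  [terminal]
29. n17.env = -5  [len(C.pre) - 7]
30. n17.lab = -8  [len(C.pre) - 10]
31. n19.key = 17  [terminal]
32. n15.key = true  [g₁.key > 16]
33. n13.key = false  [f.lab > 13]
34. n0.hot = -6  [(if B₁.key then C.lab else C.env) - 7]
35. n0.acc = 10  [C.env + 9]

-6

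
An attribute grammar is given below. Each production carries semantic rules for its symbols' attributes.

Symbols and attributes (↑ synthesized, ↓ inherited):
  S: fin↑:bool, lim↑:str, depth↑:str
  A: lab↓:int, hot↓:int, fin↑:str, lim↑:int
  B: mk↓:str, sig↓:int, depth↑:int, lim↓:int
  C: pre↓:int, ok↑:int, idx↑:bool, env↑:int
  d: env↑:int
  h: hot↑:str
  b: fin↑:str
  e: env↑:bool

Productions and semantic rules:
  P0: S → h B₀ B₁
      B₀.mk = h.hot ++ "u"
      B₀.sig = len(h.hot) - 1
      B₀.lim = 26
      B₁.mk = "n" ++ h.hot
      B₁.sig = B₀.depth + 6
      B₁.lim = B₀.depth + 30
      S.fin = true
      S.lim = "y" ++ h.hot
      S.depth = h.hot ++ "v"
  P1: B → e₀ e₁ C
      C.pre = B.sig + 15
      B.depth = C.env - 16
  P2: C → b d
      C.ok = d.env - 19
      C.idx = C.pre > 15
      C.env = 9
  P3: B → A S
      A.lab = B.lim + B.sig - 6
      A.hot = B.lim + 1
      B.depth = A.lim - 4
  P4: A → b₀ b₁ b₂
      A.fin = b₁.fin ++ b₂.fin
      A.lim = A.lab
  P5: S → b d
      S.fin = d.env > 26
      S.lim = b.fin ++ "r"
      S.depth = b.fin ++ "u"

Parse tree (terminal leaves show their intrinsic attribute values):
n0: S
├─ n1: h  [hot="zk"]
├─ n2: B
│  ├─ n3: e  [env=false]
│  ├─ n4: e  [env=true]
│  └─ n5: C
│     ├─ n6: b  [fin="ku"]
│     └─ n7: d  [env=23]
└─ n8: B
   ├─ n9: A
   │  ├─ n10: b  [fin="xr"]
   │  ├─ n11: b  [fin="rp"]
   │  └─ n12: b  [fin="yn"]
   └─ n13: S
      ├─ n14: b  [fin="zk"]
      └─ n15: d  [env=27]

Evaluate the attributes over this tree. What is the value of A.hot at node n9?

1. n1.hot = "zk"  [terminal]
2. n2.mk = "zku"  [h.hot ++ "u"]
3. n2.sig = 1  [len(h.hot) - 1]
4. n2.lim = 26  [26]
5. n3.env = false  [terminal]
6. n4.env = true  [terminal]
7. n5.pre = 16  [B.sig + 15]
8. n6.fin = "ku"  [terminal]
9. n7.env = 23  [terminal]
10. n5.ok = 4  [d.env - 19]
11. n5.idx = true  [C.pre > 15]
12. n5.env = 9  [9]
13. n2.depth = -7  [C.env - 16]
14. n8.mk = "nzk"  ["n" ++ h.hot]
15. n8.sig = -1  [B₀.depth + 6]
16. n8.lim = 23  [B₀.depth + 30]
17. n9.lab = 16  [B.lim + B.sig - 6]
18. n9.hot = 24  [B.lim + 1]
19. n10.fin = "xr"  [terminal]
20. n11.fin = "rp"  [terminal]
21. n12.fin = "yn"  [terminal]
22. n9.fin = "rpyn"  [b₁.fin ++ b₂.fin]
23. n9.lim = 16  [A.lab]
24. n14.fin = "zk"  [terminal]
25. n15.env = 27  [terminal]
26. n13.fin = true  [d.env > 26]
27. n13.lim = "zkr"  [b.fin ++ "r"]
28. n13.depth = "zku"  [b.fin ++ "u"]
29. n8.depth = 12  [A.lim - 4]
30. n0.fin = true  [true]
31. n0.lim = "yzk"  ["y" ++ h.hot]
32. n0.depth = "zkv"  [h.hot ++ "v"]

24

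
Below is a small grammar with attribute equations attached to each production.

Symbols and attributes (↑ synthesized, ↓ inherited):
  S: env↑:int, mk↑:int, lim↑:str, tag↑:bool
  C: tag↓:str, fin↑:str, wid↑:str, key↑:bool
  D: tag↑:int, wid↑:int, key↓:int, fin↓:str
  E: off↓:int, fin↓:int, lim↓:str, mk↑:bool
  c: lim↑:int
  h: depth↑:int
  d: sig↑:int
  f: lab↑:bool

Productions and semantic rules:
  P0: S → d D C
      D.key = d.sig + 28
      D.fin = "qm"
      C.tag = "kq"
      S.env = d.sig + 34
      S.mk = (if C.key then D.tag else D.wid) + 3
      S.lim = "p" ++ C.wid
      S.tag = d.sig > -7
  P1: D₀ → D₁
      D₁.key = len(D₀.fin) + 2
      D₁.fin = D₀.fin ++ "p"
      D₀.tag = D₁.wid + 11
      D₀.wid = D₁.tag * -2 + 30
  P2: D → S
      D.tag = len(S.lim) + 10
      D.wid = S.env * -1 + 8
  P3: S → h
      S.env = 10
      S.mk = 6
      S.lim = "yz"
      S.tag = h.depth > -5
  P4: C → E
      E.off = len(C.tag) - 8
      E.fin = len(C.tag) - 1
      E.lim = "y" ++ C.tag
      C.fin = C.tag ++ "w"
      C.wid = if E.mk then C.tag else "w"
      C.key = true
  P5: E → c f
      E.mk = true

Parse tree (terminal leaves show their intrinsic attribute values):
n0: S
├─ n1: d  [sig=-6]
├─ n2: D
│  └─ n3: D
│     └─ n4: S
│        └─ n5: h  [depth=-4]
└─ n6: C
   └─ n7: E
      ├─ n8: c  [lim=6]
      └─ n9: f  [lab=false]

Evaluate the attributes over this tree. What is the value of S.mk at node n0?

12

1. n1.sig = -6  [terminal]
2. n2.key = 22  [d.sig + 28]
3. n2.fin = "qm"  ["qm"]
4. n3.key = 4  [len(D₀.fin) + 2]
5. n3.fin = "qmp"  [D₀.fin ++ "p"]
6. n5.depth = -4  [terminal]
7. n4.env = 10  [10]
8. n4.mk = 6  [6]
9. n4.lim = "yz"  ["yz"]
10. n4.tag = true  [h.depth > -5]
11. n3.tag = 12  [len(S.lim) + 10]
12. n3.wid = -2  [S.env * -1 + 8]
13. n2.tag = 9  [D₁.wid + 11]
14. n2.wid = 6  [D₁.tag * -2 + 30]
15. n6.tag = "kq"  ["kq"]
16. n7.off = -6  [len(C.tag) - 8]
17. n7.fin = 1  [len(C.tag) - 1]
18. n7.lim = "ykq"  ["y" ++ C.tag]
19. n8.lim = 6  [terminal]
20. n9.lab = false  [terminal]
21. n7.mk = true  [true]
22. n6.fin = "kqw"  [C.tag ++ "w"]
23. n6.wid = "kq"  [if E.mk then C.tag else "w"]
24. n6.key = true  [true]
25. n0.env = 28  [d.sig + 34]
26. n0.mk = 12  [(if C.key then D.tag else D.wid) + 3]
27. n0.lim = "pkq"  ["p" ++ C.wid]
28. n0.tag = true  [d.sig > -7]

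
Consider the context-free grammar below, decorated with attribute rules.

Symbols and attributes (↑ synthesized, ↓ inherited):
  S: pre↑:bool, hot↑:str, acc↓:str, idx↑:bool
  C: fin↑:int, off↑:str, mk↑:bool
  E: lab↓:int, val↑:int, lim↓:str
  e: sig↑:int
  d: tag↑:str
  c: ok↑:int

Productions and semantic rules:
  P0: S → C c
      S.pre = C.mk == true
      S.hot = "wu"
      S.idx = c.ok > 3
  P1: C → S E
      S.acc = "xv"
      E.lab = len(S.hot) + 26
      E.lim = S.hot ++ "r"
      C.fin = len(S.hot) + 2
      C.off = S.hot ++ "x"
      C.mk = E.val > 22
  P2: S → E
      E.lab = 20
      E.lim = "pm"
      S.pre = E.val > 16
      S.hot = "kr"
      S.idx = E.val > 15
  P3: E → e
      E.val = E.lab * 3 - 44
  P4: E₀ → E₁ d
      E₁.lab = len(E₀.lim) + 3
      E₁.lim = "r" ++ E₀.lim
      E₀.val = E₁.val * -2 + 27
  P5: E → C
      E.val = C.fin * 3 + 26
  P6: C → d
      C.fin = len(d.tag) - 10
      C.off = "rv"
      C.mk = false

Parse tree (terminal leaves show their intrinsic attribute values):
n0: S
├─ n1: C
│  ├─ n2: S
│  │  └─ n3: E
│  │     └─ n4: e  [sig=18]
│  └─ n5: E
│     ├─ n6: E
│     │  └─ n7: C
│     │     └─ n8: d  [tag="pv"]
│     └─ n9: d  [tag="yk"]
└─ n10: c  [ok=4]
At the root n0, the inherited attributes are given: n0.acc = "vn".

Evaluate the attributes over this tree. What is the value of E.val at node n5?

23

1. n0.acc = "vn"  [given at root]
2. n2.acc = "xv"  ["xv"]
3. n3.lab = 20  [20]
4. n3.lim = "pm"  ["pm"]
5. n4.sig = 18  [terminal]
6. n3.val = 16  [E.lab * 3 - 44]
7. n2.pre = false  [E.val > 16]
8. n2.hot = "kr"  ["kr"]
9. n2.idx = true  [E.val > 15]
10. n5.lab = 28  [len(S.hot) + 26]
11. n5.lim = "krr"  [S.hot ++ "r"]
12. n6.lab = 6  [len(E₀.lim) + 3]
13. n6.lim = "rkrr"  ["r" ++ E₀.lim]
14. n8.tag = "pv"  [terminal]
15. n7.fin = -8  [len(d.tag) - 10]
16. n7.off = "rv"  ["rv"]
17. n7.mk = false  [false]
18. n6.val = 2  [C.fin * 3 + 26]
19. n9.tag = "yk"  [terminal]
20. n5.val = 23  [E₁.val * -2 + 27]
21. n1.fin = 4  [len(S.hot) + 2]
22. n1.off = "krx"  [S.hot ++ "x"]
23. n1.mk = true  [E.val > 22]
24. n10.ok = 4  [terminal]
25. n0.pre = true  [C.mk == true]
26. n0.hot = "wu"  ["wu"]
27. n0.idx = true  [c.ok > 3]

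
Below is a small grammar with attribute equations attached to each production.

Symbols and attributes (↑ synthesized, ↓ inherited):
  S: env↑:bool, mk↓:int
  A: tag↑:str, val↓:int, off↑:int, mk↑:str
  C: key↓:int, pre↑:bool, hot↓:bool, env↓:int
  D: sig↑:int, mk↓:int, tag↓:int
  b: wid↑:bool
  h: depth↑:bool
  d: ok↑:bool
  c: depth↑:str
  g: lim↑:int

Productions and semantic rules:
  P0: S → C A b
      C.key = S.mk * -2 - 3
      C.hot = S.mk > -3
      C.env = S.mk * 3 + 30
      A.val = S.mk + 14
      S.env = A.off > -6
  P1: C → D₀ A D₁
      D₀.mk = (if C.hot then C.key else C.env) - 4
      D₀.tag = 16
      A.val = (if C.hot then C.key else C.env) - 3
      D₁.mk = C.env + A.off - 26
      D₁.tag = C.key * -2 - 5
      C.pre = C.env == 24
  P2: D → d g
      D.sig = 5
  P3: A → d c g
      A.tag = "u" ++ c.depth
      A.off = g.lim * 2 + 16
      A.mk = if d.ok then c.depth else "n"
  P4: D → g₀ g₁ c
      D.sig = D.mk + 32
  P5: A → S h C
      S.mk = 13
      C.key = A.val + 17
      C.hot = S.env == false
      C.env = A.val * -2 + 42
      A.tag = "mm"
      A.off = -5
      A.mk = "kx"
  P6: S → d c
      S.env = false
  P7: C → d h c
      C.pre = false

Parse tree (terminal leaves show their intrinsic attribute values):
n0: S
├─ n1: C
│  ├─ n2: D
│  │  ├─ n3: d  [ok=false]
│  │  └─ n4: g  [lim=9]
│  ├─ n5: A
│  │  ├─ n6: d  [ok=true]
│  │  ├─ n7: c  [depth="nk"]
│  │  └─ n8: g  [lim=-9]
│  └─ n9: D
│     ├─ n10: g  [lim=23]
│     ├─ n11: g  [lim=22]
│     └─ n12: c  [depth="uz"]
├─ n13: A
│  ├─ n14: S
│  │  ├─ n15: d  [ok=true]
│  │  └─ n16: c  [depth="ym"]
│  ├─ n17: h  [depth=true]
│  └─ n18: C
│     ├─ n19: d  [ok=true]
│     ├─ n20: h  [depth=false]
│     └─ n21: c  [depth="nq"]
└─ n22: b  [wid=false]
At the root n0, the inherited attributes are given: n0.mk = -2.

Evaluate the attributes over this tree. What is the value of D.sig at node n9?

1. n0.mk = -2  [given at root]
2. n1.key = 1  [S.mk * -2 - 3]
3. n1.hot = true  [S.mk > -3]
4. n1.env = 24  [S.mk * 3 + 30]
5. n2.mk = -3  [(if C.hot then C.key else C.env) - 4]
6. n2.tag = 16  [16]
7. n3.ok = false  [terminal]
8. n4.lim = 9  [terminal]
9. n2.sig = 5  [5]
10. n5.val = -2  [(if C.hot then C.key else C.env) - 3]
11. n6.ok = true  [terminal]
12. n7.depth = "nk"  [terminal]
13. n8.lim = -9  [terminal]
14. n5.tag = "unk"  ["u" ++ c.depth]
15. n5.off = -2  [g.lim * 2 + 16]
16. n5.mk = "nk"  [if d.ok then c.depth else "n"]
17. n9.mk = -4  [C.env + A.off - 26]
18. n9.tag = -7  [C.key * -2 - 5]
19. n10.lim = 23  [terminal]
20. n11.lim = 22  [terminal]
21. n12.depth = "uz"  [terminal]
22. n9.sig = 28  [D.mk + 32]
23. n1.pre = true  [C.env == 24]
24. n13.val = 12  [S.mk + 14]
25. n14.mk = 13  [13]
26. n15.ok = true  [terminal]
27. n16.depth = "ym"  [terminal]
28. n14.env = false  [false]
29. n17.depth = true  [terminal]
30. n18.key = 29  [A.val + 17]
31. n18.hot = true  [S.env == false]
32. n18.env = 18  [A.val * -2 + 42]
33. n19.ok = true  [terminal]
34. n20.depth = false  [terminal]
35. n21.depth = "nq"  [terminal]
36. n18.pre = false  [false]
37. n13.tag = "mm"  ["mm"]
38. n13.off = -5  [-5]
39. n13.mk = "kx"  ["kx"]
40. n22.wid = false  [terminal]
41. n0.env = true  [A.off > -6]

28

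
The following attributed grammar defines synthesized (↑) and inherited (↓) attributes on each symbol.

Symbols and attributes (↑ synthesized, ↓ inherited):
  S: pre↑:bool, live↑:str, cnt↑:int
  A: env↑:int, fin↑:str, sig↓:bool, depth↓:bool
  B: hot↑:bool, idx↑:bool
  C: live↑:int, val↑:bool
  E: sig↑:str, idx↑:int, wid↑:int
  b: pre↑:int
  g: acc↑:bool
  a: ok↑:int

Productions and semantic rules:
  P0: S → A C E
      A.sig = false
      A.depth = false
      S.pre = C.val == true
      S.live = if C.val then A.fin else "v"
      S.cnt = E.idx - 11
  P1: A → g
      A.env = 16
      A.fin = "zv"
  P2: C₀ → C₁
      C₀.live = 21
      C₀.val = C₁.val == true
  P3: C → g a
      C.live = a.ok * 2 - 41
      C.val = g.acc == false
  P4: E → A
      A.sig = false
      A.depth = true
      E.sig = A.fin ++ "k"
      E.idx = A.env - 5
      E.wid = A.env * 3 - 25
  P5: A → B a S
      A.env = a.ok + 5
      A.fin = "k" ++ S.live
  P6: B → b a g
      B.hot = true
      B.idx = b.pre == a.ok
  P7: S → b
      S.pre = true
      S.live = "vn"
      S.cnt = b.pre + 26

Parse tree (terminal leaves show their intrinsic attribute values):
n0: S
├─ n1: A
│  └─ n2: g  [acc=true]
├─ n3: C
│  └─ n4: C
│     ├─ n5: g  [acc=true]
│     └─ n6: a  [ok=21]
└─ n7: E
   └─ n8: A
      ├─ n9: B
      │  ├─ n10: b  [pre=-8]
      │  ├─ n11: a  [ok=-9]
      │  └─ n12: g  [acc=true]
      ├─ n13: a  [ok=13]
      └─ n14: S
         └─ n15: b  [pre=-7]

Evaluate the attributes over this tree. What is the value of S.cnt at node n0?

2

1. n1.sig = false  [false]
2. n1.depth = false  [false]
3. n2.acc = true  [terminal]
4. n1.env = 16  [16]
5. n1.fin = "zv"  ["zv"]
6. n5.acc = true  [terminal]
7. n6.ok = 21  [terminal]
8. n4.live = 1  [a.ok * 2 - 41]
9. n4.val = false  [g.acc == false]
10. n3.live = 21  [21]
11. n3.val = false  [C₁.val == true]
12. n8.sig = false  [false]
13. n8.depth = true  [true]
14. n10.pre = -8  [terminal]
15. n11.ok = -9  [terminal]
16. n12.acc = true  [terminal]
17. n9.hot = true  [true]
18. n9.idx = false  [b.pre == a.ok]
19. n13.ok = 13  [terminal]
20. n15.pre = -7  [terminal]
21. n14.pre = true  [true]
22. n14.live = "vn"  ["vn"]
23. n14.cnt = 19  [b.pre + 26]
24. n8.env = 18  [a.ok + 5]
25. n8.fin = "kvn"  ["k" ++ S.live]
26. n7.sig = "kvnk"  [A.fin ++ "k"]
27. n7.idx = 13  [A.env - 5]
28. n7.wid = 29  [A.env * 3 - 25]
29. n0.pre = false  [C.val == true]
30. n0.live = "v"  [if C.val then A.fin else "v"]
31. n0.cnt = 2  [E.idx - 11]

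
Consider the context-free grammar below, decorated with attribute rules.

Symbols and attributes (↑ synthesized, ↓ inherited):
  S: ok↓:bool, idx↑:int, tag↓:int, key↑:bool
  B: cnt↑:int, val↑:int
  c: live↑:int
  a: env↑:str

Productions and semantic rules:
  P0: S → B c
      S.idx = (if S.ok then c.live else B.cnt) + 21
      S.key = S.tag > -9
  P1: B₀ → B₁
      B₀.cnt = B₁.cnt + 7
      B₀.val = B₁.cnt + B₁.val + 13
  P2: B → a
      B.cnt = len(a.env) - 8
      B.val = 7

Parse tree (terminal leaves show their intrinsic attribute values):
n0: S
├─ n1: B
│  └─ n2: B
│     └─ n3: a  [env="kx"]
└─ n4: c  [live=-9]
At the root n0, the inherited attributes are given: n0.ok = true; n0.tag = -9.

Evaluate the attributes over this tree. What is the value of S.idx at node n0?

1. n0.ok = true  [given at root]
2. n0.tag = -9  [given at root]
3. n3.env = "kx"  [terminal]
4. n2.cnt = -6  [len(a.env) - 8]
5. n2.val = 7  [7]
6. n1.cnt = 1  [B₁.cnt + 7]
7. n1.val = 14  [B₁.cnt + B₁.val + 13]
8. n4.live = -9  [terminal]
9. n0.idx = 12  [(if S.ok then c.live else B.cnt) + 21]
10. n0.key = false  [S.tag > -9]

12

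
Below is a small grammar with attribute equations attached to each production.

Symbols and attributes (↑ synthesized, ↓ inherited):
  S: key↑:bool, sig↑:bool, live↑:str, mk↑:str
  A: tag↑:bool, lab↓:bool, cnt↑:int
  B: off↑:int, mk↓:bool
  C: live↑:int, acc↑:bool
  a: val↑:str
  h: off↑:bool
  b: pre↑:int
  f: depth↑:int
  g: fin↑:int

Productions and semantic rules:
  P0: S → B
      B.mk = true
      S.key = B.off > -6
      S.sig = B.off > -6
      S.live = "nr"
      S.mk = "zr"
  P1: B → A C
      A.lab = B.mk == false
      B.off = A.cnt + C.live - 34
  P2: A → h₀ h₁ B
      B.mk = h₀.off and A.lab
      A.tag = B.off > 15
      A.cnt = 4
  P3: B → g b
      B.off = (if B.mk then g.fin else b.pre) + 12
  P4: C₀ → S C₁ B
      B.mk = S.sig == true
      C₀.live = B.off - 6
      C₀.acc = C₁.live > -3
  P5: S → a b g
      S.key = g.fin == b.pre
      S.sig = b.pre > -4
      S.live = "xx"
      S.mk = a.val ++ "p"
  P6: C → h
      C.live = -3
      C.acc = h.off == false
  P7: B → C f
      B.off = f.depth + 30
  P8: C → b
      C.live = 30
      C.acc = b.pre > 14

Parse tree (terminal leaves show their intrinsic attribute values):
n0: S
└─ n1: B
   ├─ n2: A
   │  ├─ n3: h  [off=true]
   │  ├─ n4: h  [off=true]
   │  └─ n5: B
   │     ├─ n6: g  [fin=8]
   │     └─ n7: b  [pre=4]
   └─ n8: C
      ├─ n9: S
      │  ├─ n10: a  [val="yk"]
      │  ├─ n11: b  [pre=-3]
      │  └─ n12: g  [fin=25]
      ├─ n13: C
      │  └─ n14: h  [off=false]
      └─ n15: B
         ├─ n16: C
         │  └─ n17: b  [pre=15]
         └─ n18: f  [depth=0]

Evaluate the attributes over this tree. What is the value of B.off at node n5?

1. n1.mk = true  [true]
2. n2.lab = false  [B.mk == false]
3. n3.off = true  [terminal]
4. n4.off = true  [terminal]
5. n5.mk = false  [h₀.off and A.lab]
6. n6.fin = 8  [terminal]
7. n7.pre = 4  [terminal]
8. n5.off = 16  [(if B.mk then g.fin else b.pre) + 12]
9. n2.tag = true  [B.off > 15]
10. n2.cnt = 4  [4]
11. n10.val = "yk"  [terminal]
12. n11.pre = -3  [terminal]
13. n12.fin = 25  [terminal]
14. n9.key = false  [g.fin == b.pre]
15. n9.sig = true  [b.pre > -4]
16. n9.live = "xx"  ["xx"]
17. n9.mk = "ykp"  [a.val ++ "p"]
18. n14.off = false  [terminal]
19. n13.live = -3  [-3]
20. n13.acc = true  [h.off == false]
21. n15.mk = true  [S.sig == true]
22. n17.pre = 15  [terminal]
23. n16.live = 30  [30]
24. n16.acc = true  [b.pre > 14]
25. n18.depth = 0  [terminal]
26. n15.off = 30  [f.depth + 30]
27. n8.live = 24  [B.off - 6]
28. n8.acc = false  [C₁.live > -3]
29. n1.off = -6  [A.cnt + C.live - 34]
30. n0.key = false  [B.off > -6]
31. n0.sig = false  [B.off > -6]
32. n0.live = "nr"  ["nr"]
33. n0.mk = "zr"  ["zr"]

16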